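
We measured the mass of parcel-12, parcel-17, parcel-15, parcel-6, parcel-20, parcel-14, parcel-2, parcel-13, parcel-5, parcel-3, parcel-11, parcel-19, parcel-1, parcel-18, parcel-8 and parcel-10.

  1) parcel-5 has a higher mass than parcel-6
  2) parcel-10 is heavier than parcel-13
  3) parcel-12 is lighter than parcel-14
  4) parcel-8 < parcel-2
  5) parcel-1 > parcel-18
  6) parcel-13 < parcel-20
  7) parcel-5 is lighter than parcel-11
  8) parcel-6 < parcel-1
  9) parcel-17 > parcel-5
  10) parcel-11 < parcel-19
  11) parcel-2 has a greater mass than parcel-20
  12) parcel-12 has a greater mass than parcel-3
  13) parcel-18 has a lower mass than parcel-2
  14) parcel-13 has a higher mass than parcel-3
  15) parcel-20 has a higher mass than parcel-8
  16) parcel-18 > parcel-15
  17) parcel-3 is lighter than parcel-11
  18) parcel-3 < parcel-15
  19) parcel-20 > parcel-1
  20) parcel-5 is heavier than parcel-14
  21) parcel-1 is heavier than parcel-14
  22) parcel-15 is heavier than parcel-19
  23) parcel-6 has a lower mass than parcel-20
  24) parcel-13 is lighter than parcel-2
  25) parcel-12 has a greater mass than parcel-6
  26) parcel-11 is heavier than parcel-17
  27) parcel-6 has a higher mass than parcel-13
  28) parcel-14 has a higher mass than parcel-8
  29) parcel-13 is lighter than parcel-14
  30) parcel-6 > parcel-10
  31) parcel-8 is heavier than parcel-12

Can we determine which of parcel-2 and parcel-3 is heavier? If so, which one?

parcel-2

parcel-3 < parcel-13 and parcel-13 < parcel-10 give parcel-3 < parcel-10.
With parcel-10 < parcel-6: parcel-3 < parcel-13 < parcel-10 < parcel-6.
With parcel-6 < parcel-12: parcel-3 < parcel-13 < parcel-10 < parcel-6 < parcel-12.
Then parcel-12 < parcel-8 extends the chain to parcel-8.
Then parcel-8 < parcel-14 extends the chain to parcel-14.
With parcel-14 < parcel-5: parcel-3 < parcel-13 < parcel-10 < parcel-6 < parcel-12 < parcel-8 < parcel-14 < parcel-5.
With parcel-5 < parcel-17: parcel-3 < parcel-13 < parcel-10 < parcel-6 < parcel-12 < parcel-8 < parcel-14 < parcel-5 < parcel-17.
Then parcel-17 < parcel-11 extends the chain to parcel-11.
With parcel-11 < parcel-19: parcel-3 < parcel-13 < parcel-10 < parcel-6 < parcel-12 < parcel-8 < parcel-14 < parcel-5 < parcel-17 < parcel-11 < parcel-19.
Then parcel-19 < parcel-15 extends the chain to parcel-15.
With parcel-15 < parcel-18: parcel-3 < parcel-13 < parcel-10 < parcel-6 < parcel-12 < parcel-8 < parcel-14 < parcel-5 < parcel-17 < parcel-11 < parcel-19 < parcel-15 < parcel-18.
Then parcel-18 < parcel-1 extends the chain to parcel-1.
With parcel-1 < parcel-20: parcel-3 < parcel-13 < parcel-10 < parcel-6 < parcel-12 < parcel-8 < parcel-14 < parcel-5 < parcel-17 < parcel-11 < parcel-19 < parcel-15 < parcel-18 < parcel-1 < parcel-20.
Then parcel-20 < parcel-2 extends the chain to parcel-2.
So parcel-2 is heavier.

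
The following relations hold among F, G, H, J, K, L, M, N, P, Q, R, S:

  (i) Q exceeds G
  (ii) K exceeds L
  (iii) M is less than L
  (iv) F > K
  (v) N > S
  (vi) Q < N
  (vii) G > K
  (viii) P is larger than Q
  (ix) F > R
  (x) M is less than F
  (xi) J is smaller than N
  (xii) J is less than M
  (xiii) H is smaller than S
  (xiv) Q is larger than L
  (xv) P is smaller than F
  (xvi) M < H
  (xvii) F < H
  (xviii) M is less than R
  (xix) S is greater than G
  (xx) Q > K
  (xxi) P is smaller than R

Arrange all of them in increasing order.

Nothing is placed below J, so it is least; from there J < M; M < L; L < K; K < G; G < Q; Q < P; P < R; R < F; F < H; H < S; S < N, each given directly.

J < M < L < K < G < Q < P < R < F < H < S < N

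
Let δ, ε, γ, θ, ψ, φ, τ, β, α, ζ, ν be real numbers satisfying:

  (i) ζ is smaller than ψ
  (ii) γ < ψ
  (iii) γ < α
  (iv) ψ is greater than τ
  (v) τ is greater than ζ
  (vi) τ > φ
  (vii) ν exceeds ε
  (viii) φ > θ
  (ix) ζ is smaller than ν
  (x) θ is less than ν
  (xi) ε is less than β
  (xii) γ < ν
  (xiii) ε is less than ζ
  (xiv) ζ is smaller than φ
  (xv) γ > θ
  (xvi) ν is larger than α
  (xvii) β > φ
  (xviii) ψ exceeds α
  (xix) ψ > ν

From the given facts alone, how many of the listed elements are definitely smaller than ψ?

From ψ the given relations immediately reach γ, α, ζ, τ, ν.
From those, θ, ε, φ — 8 in total.
Nothing else is reachable below ψ; 8 in all.

8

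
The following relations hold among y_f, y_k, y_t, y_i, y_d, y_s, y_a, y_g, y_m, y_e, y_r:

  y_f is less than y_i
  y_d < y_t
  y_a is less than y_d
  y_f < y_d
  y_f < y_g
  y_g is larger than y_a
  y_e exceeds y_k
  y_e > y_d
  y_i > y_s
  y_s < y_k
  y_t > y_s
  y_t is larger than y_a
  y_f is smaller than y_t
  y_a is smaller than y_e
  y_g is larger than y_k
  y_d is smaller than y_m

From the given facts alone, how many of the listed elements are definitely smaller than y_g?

From y_g the given relations immediately reach y_a, y_f, y_k.
From those, y_s — 4 in total.
Nothing else is reachable below y_g; 4 in all.

4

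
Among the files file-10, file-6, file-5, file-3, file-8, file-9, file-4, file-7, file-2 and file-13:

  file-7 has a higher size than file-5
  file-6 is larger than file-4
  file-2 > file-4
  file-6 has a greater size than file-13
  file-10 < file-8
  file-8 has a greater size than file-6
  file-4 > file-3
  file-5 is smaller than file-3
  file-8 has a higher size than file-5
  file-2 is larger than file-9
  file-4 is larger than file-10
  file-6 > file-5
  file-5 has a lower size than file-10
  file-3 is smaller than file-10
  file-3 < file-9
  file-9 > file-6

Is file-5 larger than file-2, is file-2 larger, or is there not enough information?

file-5 < file-3 and file-3 < file-10 give file-5 < file-10.
With file-10 < file-4: file-5 < file-3 < file-10 < file-4.
Then file-4 < file-6 extends the chain to file-6.
Then file-6 < file-9 extends the chain to file-9.
With file-9 < file-2: file-5 < file-3 < file-10 < file-4 < file-6 < file-9 < file-2.
So file-2 is larger.

file-2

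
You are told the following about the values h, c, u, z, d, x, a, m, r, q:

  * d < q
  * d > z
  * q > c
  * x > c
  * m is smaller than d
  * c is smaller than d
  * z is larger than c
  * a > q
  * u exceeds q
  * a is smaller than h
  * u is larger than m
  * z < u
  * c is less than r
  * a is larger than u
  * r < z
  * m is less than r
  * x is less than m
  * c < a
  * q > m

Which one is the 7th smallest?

q

Chaining the given pairs: c < x < m < r < z < d < q < u < a < h.
Counting 7 from the smallest end gives q.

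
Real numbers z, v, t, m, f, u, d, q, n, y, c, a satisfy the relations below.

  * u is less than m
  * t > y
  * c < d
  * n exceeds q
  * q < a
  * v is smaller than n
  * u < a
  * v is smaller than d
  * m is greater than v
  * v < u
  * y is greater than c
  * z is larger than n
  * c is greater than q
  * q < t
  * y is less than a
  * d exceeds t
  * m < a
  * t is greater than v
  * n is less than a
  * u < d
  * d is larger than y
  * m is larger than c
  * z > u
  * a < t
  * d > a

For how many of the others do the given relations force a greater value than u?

5

Directly above u: z, m, a, d.
One step further: t (5 so far).
No other element is forced above u by the given relations, so the count is 5.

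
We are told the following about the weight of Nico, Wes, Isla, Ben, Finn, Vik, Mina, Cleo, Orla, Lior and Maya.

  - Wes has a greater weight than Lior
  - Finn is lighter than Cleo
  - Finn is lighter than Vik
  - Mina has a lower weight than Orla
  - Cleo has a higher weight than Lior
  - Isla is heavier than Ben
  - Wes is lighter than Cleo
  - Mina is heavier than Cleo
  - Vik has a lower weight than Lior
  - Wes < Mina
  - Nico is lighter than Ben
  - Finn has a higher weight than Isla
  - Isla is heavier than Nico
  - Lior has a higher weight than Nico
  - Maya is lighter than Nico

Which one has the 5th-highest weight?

The consecutive relations fix a unique order: Maya < Nico < Ben < Isla < Finn < Vik < Lior < Wes < Cleo < Mina < Orla.
The 5th largest is Lior.

Lior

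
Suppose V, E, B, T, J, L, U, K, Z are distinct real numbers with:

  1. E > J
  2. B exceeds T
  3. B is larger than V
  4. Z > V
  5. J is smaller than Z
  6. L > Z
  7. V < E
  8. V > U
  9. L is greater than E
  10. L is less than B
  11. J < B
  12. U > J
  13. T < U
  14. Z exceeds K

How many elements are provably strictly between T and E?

The relations place T below E. An element lies strictly between them when it is forced above T and also forced below E.
Above T: {U, V, Z, L, B}. Below E: {J, U, V}.
Intersection: {U, V} — 2.

2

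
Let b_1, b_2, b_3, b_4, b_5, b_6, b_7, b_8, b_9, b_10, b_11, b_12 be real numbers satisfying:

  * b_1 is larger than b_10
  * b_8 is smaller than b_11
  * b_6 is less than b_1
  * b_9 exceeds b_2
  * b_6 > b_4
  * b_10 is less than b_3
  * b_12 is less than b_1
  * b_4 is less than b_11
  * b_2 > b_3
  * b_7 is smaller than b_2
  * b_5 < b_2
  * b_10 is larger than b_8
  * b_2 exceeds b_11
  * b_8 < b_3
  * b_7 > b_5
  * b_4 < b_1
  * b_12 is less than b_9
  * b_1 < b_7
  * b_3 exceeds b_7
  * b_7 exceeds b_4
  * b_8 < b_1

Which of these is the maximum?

Chaining downward from b_9: directly below it, b_12, b_2; then b_5, b_11, b_7, b_3; then b_4, b_8, b_10, b_1; then b_6.
That covers every other element, and nothing is given above b_9, so b_9 is the maximum.

b_9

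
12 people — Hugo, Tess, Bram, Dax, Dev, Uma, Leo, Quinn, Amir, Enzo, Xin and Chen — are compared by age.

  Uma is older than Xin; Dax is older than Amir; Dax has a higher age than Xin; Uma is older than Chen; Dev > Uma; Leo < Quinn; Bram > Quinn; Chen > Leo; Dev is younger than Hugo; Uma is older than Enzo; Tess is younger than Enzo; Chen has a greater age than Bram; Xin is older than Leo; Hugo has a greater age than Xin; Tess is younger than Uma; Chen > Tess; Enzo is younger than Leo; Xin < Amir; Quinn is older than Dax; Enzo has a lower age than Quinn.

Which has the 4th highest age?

Chen

Piecing the relations together gives one ordering: Tess < Enzo < Leo < Xin < Amir < Dax < Quinn < Bram < Chen < Uma < Dev < Hugo.
The 4th largest is Chen.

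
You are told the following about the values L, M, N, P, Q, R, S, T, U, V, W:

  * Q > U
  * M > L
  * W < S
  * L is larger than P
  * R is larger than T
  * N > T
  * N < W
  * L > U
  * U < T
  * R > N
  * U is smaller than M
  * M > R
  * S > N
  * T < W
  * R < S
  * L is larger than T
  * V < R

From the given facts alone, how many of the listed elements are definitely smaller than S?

The elements the relations force below S are U, V, T, N, W, R — no chain reaches any other.
That is 6.

6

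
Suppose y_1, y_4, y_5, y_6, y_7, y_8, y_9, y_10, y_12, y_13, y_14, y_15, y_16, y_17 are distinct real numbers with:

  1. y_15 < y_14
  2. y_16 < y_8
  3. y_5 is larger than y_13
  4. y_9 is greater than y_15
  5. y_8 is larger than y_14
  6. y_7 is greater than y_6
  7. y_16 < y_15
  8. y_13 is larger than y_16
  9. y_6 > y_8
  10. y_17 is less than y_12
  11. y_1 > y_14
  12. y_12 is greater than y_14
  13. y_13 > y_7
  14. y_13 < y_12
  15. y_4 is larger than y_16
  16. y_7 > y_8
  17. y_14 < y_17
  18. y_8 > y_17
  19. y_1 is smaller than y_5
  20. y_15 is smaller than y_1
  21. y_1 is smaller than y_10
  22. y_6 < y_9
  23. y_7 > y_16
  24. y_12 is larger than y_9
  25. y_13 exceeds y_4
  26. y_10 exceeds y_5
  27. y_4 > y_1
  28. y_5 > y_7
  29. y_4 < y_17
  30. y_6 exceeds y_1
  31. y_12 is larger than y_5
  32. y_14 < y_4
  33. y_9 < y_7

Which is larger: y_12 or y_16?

y_16 < y_15 and y_15 < y_14 give y_16 < y_14.
With y_14 < y_1: y_16 < y_15 < y_14 < y_1.
Then y_1 < y_4 extends the chain to y_4.
Then y_4 < y_17 extends the chain to y_17.
With y_17 < y_8: y_16 < y_15 < y_14 < y_1 < y_4 < y_17 < y_8.
With y_8 < y_6: y_16 < y_15 < y_14 < y_1 < y_4 < y_17 < y_8 < y_6.
With y_6 < y_9: y_16 < y_15 < y_14 < y_1 < y_4 < y_17 < y_8 < y_6 < y_9.
With y_9 < y_7: y_16 < y_15 < y_14 < y_1 < y_4 < y_17 < y_8 < y_6 < y_9 < y_7.
Then y_7 < y_13 extends the chain to y_13.
With y_13 < y_5: y_16 < y_15 < y_14 < y_1 < y_4 < y_17 < y_8 < y_6 < y_9 < y_7 < y_13 < y_5.
With y_5 < y_12: y_16 < y_15 < y_14 < y_1 < y_4 < y_17 < y_8 < y_6 < y_9 < y_7 < y_13 < y_5 < y_12.
So y_16 < y_12; y_12 is the larger of the two.

y_12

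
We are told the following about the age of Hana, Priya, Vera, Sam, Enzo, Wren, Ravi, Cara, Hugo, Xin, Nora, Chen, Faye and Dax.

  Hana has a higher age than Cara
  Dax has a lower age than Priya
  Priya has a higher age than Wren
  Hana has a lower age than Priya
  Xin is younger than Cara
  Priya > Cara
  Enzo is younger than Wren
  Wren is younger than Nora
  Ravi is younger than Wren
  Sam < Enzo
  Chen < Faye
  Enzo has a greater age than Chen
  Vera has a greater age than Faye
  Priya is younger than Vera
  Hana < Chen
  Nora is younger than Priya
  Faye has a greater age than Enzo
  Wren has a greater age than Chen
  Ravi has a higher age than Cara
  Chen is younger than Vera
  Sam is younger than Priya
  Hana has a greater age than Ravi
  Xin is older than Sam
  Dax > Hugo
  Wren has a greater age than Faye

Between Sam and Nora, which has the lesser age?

Sam

Link the given pairs in sequence: Sam < Xin; Xin < Cara; Cara < Ravi; Ravi < Hana; Hana < Chen; Chen < Enzo; Enzo < Faye; Faye < Wren; Wren < Nora.
Together: Sam < Xin < Cara < Ravi < Hana < Chen < Enzo < Faye < Wren < Nora.
So Sam < Nora; Sam is the younger of the two.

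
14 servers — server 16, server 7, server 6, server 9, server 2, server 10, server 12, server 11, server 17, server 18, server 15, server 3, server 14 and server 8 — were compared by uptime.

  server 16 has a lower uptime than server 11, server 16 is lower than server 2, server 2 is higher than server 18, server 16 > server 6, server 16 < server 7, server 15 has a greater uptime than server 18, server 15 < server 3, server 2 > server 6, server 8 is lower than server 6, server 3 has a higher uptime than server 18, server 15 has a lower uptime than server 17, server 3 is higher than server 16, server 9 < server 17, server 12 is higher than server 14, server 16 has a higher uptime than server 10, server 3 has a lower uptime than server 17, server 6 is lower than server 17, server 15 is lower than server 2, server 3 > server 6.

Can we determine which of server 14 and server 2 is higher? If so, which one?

undetermined

Following every chain through server 14: above server 14 we get server 12.
server 2 is not reached, and no chain runs the other way from server 2 to server 14.
So the given relations leave the order of server 14 and server 2 undetermined.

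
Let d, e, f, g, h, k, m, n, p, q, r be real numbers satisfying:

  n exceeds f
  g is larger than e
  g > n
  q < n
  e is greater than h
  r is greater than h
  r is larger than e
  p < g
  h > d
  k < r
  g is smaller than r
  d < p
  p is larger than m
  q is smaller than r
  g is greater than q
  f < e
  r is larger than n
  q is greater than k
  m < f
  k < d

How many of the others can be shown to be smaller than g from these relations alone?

Directly below g: q, p, e, n.
One step further: k, m, f, d, h (9 so far).
No other element is forced below g by the given relations, so the count is 9.

9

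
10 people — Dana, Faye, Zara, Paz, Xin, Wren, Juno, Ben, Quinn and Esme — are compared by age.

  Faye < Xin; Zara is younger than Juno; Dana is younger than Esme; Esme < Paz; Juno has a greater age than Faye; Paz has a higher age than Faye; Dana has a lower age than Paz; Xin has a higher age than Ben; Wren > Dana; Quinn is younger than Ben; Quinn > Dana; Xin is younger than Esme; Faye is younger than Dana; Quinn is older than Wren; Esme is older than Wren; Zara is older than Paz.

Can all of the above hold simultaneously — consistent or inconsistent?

consistent

The single ordering Faye < Dana < Wren < Quinn < Ben < Xin < Esme < Paz < Zara < Juno satisfies every listed relation, so no contradiction arises.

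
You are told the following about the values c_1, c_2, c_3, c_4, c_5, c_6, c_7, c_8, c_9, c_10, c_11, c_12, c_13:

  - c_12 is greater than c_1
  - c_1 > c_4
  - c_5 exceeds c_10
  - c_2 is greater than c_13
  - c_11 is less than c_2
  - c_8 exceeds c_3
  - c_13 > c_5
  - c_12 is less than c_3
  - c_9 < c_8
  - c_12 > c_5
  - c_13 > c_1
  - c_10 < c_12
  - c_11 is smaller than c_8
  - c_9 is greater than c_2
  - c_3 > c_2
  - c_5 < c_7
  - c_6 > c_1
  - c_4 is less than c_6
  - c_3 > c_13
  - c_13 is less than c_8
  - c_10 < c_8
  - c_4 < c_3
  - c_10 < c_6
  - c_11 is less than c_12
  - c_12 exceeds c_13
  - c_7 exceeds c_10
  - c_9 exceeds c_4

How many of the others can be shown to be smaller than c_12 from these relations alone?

6

Directly below c_12: c_10, c_1, c_5, c_13, c_11.
One step further: c_4 (6 so far).
Nothing else is reachable below c_12; 6 in all.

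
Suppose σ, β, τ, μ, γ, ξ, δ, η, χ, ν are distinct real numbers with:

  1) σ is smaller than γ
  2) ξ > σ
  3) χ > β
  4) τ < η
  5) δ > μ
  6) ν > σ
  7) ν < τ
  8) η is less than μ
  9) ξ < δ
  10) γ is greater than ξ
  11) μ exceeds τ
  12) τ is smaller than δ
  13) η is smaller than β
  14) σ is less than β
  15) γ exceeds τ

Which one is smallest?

Chaining upward from σ: directly above it, ν, ξ, β, γ; then τ, δ, χ; then η, μ.
That covers every other element, and nothing is given below σ, so σ is the smallest.

σ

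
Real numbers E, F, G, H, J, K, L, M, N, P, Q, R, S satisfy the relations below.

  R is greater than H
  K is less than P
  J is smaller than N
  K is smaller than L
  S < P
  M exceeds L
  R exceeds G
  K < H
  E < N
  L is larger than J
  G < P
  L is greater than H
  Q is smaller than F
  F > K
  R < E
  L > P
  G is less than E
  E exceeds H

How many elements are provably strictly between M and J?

1

Chaining upward from J reaches: L, N.
Chaining downward from M reaches: S, K, G, H, P, L.
Strictly between J and M are those in both lists: L — 1 element.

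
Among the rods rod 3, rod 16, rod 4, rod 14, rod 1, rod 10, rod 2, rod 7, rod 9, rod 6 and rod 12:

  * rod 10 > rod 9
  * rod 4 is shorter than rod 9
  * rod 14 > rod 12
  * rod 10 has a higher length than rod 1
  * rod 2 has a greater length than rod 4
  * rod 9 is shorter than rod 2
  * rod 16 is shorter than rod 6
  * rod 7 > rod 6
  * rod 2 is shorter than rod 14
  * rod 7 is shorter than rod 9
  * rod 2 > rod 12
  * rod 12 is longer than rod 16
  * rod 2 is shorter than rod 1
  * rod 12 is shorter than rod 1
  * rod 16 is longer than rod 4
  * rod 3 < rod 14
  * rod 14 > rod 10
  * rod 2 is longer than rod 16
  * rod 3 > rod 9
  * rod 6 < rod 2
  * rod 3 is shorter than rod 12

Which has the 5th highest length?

rod 12

Chaining the given pairs: rod 4 < rod 16 < rod 6 < rod 7 < rod 9 < rod 3 < rod 12 < rod 2 < rod 1 < rod 10 < rod 14.
The 5th largest is rod 12.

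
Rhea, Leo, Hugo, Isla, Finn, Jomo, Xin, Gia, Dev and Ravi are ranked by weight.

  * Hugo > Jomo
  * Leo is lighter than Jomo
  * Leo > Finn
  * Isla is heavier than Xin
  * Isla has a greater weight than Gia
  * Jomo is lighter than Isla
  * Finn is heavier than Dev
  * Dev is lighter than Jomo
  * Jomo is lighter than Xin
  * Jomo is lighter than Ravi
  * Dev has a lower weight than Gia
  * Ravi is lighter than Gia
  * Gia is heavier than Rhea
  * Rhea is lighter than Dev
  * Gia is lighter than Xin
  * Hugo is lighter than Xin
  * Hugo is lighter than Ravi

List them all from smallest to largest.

The consecutive links are each given: Rhea < Dev; Dev < Finn; Finn < Leo; Leo < Jomo; Jomo < Hugo; Hugo < Ravi; Ravi < Gia; Gia < Xin; Xin < Isla.

Rhea < Dev < Finn < Leo < Jomo < Hugo < Ravi < Gia < Xin < Isla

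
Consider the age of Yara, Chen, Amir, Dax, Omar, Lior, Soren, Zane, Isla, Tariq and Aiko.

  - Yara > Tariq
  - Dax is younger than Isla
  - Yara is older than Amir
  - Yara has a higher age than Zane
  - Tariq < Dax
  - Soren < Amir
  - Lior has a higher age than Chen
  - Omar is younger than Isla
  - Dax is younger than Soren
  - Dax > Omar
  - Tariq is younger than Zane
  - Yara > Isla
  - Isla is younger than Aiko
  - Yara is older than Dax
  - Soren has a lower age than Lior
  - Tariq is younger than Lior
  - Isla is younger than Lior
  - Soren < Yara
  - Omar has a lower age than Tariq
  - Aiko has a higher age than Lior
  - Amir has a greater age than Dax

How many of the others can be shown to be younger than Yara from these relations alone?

From Yara the given relations immediately reach Tariq, Dax, Isla, Soren, Zane, Amir.
From those, Omar — 7 in total.
Nothing else is reachable below Yara; 7 in all.

7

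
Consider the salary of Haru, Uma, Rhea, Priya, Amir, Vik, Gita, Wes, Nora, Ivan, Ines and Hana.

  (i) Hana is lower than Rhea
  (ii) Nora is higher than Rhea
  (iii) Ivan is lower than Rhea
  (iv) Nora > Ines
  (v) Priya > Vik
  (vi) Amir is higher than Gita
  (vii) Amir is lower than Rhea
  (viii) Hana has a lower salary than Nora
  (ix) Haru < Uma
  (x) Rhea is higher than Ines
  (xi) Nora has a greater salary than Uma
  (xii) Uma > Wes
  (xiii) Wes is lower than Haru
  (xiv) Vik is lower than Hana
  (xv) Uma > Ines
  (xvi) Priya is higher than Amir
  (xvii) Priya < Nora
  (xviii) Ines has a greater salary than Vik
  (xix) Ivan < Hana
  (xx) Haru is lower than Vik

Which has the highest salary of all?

Ivan is not greatest since Ivan < Hana; Gita is not greatest since Gita < Amir; Wes is not greatest since Wes < Haru; Amir is not greatest since Amir < Rhea; Haru is not greatest since Haru < Uma; Vik is not greatest since Vik < Hana; Ines is not greatest since Ines < Nora; Hana is not greatest since Hana < Rhea; Priya is not greatest since Priya < Nora; Uma is not greatest since Uma < Nora; Rhea is not greatest since Rhea < Nora.
Only Nora has nothing above it, so Nora is the highest salary.

Nora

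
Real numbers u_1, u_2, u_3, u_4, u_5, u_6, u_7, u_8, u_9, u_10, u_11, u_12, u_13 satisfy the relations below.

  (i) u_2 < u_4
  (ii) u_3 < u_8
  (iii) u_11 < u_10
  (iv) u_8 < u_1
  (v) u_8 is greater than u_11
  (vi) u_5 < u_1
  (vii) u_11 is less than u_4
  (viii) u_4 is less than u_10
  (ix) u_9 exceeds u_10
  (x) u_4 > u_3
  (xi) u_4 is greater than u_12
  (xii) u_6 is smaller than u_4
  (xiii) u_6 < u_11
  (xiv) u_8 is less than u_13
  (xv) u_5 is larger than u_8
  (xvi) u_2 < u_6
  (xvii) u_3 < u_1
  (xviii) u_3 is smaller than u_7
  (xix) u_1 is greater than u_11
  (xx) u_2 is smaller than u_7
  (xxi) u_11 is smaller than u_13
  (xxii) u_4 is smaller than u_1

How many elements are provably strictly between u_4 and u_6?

Chaining upward from u_6 reaches: u_11, u_8, u_13, u_10, u_9, u_5, u_1.
Chaining downward from u_4 reaches: u_2, u_12, u_3, u_11.
Strictly between u_6 and u_4 are those in both lists: u_11 — 1 element.

1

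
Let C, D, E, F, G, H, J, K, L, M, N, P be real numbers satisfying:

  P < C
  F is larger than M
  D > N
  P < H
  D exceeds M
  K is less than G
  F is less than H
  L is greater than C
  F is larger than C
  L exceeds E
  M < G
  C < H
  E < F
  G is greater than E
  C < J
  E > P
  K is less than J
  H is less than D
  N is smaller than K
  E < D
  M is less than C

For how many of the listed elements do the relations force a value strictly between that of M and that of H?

The relations place M below H. An element lies strictly between them when it is forced above M and also forced below H.
Above M: {C, F, L, J, G, D}. Below H: {P, C, E, F}.
Intersection: {C, F} — 2.

2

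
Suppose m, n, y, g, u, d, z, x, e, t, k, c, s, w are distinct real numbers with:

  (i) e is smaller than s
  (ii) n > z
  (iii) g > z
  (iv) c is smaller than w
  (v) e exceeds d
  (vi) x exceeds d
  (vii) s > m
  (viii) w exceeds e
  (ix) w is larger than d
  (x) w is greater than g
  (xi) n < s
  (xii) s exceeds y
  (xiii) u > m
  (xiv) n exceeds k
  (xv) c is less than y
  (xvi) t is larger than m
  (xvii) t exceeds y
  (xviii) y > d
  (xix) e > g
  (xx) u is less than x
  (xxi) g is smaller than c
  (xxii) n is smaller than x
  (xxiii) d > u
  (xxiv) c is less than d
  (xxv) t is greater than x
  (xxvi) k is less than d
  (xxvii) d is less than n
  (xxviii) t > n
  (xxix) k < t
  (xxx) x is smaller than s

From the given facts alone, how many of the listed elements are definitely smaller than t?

From t the given relations immediately reach m, k, n, x, y.
From those, z, u, c, d — 9 in total.
From those, g — 10 in total.
Nothing else is reachable below t; 10 in all.

10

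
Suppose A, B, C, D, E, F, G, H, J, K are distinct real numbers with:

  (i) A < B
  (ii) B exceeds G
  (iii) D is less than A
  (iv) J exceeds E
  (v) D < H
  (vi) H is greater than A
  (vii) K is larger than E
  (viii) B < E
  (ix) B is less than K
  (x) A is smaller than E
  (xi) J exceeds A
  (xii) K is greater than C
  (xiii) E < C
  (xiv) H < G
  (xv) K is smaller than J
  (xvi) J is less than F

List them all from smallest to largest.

The consecutive links are each given: D < A; A < H; H < G; G < B; B < E; E < C; C < K; K < J; J < F.

D < A < H < G < B < E < C < K < J < F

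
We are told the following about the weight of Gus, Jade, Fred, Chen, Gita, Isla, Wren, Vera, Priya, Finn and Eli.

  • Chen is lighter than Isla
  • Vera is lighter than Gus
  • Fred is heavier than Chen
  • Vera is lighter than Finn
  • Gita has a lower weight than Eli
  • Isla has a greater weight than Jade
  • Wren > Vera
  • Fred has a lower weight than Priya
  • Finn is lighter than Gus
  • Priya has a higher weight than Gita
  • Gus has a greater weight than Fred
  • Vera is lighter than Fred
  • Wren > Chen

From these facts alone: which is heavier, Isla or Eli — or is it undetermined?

Following every chain through Isla: below Isla we get Chen, Jade.
Eli is not reached, and no chain runs the other way from Eli to Isla.
So the given relations leave the order of Isla and Eli undetermined.

undetermined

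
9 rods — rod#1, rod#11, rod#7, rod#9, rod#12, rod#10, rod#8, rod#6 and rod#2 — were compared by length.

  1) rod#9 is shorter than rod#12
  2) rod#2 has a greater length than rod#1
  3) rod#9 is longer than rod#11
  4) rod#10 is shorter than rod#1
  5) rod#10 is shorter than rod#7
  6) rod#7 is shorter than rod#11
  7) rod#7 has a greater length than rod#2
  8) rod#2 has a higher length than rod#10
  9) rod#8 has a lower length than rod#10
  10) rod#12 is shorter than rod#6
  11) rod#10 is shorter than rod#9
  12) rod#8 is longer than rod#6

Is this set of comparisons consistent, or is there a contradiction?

inconsistent

Chaining the given relations yields rod#10 < rod#1 < rod#2 < rod#7 < rod#11 < rod#9 < rod#12 < rod#6 < rod#8, so rod#10 < rod#8. But one relation states rod#8 < rod#10. These cannot both hold.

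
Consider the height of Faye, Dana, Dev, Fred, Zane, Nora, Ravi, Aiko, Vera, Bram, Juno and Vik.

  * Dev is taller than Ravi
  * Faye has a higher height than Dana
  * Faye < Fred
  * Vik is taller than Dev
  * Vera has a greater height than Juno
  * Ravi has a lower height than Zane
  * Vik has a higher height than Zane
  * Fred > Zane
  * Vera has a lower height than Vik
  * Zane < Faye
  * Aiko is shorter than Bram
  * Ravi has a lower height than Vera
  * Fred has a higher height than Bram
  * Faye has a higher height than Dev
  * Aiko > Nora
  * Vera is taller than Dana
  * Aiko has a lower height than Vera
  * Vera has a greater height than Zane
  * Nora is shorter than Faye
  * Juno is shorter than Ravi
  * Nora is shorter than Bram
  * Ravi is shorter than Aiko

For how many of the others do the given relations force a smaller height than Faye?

From Faye the given relations immediately reach Dana, Dev, Nora, Zane.
From those, Ravi — 5 in total.
From those, Juno — 6 in total.
No other element is forced below Faye by the given relations, so the count is 6.

6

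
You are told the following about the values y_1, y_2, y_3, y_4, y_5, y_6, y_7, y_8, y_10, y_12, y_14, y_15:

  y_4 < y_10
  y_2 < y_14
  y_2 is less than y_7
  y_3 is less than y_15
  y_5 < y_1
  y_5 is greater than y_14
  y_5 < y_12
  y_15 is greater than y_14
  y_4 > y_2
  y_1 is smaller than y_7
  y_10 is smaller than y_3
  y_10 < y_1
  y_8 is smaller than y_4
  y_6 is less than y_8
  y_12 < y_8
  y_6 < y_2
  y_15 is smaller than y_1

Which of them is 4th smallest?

Chaining the given pairs: y_6 < y_2 < y_14 < y_5 < y_12 < y_8 < y_4 < y_10 < y_3 < y_15 < y_1 < y_7.
The 4th smallest is y_5.

y_5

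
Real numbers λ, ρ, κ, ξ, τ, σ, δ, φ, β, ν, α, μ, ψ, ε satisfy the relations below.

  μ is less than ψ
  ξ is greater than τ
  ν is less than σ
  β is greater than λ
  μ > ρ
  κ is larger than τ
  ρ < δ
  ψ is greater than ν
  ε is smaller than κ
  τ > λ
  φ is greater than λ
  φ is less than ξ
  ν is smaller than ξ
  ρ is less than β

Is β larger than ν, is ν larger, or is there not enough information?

undetermined

Following every chain through ν: above ν we get σ, ψ, ξ.
β is not reached, and no chain runs the other way from β to ν.
So the given relations leave the order of ν and β undetermined.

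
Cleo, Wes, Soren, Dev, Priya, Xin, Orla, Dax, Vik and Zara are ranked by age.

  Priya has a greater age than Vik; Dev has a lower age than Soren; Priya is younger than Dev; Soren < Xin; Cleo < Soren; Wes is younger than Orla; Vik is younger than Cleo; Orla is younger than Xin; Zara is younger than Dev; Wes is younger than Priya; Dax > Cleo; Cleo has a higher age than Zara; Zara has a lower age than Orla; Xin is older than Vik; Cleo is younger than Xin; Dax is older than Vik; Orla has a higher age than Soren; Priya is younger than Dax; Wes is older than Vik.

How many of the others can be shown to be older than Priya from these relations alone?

From Priya the given relations immediately reach Dev, Dax.
From those, Soren — 3 in total.
From those, Orla, Xin — 5 in total.
Nothing else is reachable above Priya; 5 in all.

5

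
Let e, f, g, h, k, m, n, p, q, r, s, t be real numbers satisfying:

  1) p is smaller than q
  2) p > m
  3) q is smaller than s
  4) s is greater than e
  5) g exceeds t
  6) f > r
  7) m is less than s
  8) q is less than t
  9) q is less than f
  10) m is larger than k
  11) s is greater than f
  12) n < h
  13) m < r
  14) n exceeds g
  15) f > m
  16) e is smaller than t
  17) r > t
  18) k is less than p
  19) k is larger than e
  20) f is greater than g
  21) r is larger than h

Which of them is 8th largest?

Chaining the given pairs: e < k < m < p < q < t < g < n < h < r < f < s.
The 8th largest is q.

q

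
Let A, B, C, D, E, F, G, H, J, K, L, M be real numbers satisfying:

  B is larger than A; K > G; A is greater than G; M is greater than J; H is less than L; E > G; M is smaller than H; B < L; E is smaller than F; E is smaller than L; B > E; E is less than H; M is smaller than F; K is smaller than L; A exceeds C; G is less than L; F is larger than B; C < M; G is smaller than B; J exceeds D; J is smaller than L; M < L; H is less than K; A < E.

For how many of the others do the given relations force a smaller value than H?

The elements the relations force below H are G, C, A, E, D, J, M — no chain reaches any other.
That is 7.

7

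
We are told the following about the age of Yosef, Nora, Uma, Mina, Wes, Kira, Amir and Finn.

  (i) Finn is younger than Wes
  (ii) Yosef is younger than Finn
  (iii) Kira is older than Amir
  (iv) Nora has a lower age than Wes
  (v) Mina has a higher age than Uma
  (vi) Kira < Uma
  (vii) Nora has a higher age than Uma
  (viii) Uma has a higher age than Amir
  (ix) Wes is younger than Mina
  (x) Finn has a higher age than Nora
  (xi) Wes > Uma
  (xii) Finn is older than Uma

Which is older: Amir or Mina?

Amir < Kira and Kira < Uma give Amir < Uma.
Then Uma < Nora extends the chain to Nora.
Then Nora < Finn extends the chain to Finn.
Then Finn < Wes extends the chain to Wes.
With Wes < Mina: Amir < Kira < Uma < Nora < Finn < Wes < Mina.
So Amir < Mina; Mina is the older of the two.

Mina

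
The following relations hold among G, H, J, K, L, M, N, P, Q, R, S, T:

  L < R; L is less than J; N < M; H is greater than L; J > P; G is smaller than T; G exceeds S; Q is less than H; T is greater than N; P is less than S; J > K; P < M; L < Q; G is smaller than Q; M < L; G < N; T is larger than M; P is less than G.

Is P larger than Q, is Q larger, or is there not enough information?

The relevant relations are P < S; S < G; G < N; N < M; M < L; L < Q.
Together: P < S < G < N < M < L < Q.
So Q is larger.

Q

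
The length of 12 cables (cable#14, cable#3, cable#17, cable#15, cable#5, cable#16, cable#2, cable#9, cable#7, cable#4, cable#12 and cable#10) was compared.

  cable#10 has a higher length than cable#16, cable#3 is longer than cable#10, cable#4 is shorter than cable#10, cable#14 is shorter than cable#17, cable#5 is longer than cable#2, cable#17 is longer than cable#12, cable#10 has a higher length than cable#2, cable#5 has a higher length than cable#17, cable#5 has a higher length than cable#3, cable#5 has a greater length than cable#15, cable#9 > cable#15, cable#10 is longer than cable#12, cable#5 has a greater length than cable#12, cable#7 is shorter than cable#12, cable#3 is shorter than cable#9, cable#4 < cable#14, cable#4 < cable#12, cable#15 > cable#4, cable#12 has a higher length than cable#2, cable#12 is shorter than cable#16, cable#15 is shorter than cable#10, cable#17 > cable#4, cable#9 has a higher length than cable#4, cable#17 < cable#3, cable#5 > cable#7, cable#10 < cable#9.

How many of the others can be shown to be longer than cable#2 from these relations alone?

From cable#2 the given relations immediately reach cable#12, cable#10, cable#5.
From those, cable#16, cable#17, cable#3, cable#9 — 7 in total.
No other element is forced above cable#2 by the given relations, so the count is 7.

7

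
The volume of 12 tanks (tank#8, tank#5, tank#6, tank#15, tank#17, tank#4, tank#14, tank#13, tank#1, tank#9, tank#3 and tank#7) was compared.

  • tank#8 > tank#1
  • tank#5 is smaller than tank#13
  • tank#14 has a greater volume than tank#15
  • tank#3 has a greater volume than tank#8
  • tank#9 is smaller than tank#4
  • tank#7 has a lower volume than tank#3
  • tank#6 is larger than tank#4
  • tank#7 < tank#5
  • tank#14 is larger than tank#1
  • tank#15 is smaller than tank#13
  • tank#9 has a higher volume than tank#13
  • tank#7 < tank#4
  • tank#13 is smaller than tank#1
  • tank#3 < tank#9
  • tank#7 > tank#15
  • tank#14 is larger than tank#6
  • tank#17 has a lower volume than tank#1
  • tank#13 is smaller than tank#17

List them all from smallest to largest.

Nothing is placed below tank#15, so it is least; from there tank#15 < tank#7; tank#7 < tank#5; tank#5 < tank#13; tank#13 < tank#17; tank#17 < tank#1; tank#1 < tank#8; tank#8 < tank#3; tank#3 < tank#9; tank#9 < tank#4; tank#4 < tank#6; tank#6 < tank#14, each given directly.

tank#15 < tank#7 < tank#5 < tank#13 < tank#17 < tank#1 < tank#8 < tank#3 < tank#9 < tank#4 < tank#6 < tank#14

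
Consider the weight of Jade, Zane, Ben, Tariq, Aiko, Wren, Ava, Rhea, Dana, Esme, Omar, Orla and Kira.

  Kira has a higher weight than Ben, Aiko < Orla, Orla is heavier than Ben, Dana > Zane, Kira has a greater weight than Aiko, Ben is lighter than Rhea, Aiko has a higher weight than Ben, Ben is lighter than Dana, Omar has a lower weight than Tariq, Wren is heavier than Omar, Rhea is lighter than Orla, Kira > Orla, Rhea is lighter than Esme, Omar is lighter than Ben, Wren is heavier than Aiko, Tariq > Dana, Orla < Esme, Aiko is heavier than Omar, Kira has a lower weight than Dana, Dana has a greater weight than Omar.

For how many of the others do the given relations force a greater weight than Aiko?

From Aiko the given relations immediately reach Wren, Orla, Kira.
From those, Dana, Esme — 5 in total.
From those, Tariq — 6 in total.
Nothing else is reachable above Aiko; 6 in all.

6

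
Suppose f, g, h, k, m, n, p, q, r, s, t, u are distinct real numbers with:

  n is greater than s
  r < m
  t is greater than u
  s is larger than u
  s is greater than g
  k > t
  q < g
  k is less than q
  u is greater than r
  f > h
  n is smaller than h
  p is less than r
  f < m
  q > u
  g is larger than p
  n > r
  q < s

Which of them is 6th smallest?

q

Piecing the relations together gives one ordering: p < r < u < t < k < q < g < s < n < h < f < m.
The 6th smallest is q.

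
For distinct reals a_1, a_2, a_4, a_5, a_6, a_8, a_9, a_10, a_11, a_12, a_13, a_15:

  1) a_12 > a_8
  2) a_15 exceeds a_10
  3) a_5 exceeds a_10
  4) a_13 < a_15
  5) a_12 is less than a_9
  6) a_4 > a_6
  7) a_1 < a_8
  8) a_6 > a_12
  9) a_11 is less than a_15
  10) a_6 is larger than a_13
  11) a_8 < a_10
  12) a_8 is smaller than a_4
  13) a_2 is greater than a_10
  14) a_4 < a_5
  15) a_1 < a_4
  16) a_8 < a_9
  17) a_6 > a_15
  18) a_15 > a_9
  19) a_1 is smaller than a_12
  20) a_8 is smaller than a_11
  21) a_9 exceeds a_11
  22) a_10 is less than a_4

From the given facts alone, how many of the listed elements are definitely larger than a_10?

Directly above a_10: a_2, a_15, a_4, a_5.
One step further: a_6 (5 so far).
No other element is forced above a_10 by the given relations, so the count is 5.

5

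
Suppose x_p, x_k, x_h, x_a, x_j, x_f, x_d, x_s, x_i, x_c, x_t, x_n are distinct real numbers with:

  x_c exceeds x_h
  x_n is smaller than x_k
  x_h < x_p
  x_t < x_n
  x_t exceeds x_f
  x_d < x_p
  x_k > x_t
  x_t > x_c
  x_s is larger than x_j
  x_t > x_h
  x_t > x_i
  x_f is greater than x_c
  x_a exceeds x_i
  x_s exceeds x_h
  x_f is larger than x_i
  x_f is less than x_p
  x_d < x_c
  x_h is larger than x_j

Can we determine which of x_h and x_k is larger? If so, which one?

x_k

The relevant relations are x_h < x_c; x_c < x_f; x_f < x_t; x_t < x_n; x_n < x_k.
Together: x_h < x_c < x_f < x_t < x_n < x_k.
So x_k is larger.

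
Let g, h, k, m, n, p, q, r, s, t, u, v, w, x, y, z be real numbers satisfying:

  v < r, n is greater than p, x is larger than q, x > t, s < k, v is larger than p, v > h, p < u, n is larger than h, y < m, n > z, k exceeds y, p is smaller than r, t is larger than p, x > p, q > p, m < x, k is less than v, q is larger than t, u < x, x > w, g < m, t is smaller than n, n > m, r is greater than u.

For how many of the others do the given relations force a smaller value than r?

From r the given relations immediately reach p, v, u.
From those, h, k — 5 in total.
From those, s, y — 7 in total.
No other element is forced below r by the given relations, so the count is 7.

7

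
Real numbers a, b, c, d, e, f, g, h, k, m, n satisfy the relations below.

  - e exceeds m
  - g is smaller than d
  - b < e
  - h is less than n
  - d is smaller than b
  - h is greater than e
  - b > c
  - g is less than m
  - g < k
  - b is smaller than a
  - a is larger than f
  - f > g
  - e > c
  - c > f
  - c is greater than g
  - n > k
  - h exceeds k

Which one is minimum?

Chaining upward from g: directly above it, f, c, m, k, d; then b, e, h, a, n.
That covers every other element, and nothing is given below g, so g is the minimum.

g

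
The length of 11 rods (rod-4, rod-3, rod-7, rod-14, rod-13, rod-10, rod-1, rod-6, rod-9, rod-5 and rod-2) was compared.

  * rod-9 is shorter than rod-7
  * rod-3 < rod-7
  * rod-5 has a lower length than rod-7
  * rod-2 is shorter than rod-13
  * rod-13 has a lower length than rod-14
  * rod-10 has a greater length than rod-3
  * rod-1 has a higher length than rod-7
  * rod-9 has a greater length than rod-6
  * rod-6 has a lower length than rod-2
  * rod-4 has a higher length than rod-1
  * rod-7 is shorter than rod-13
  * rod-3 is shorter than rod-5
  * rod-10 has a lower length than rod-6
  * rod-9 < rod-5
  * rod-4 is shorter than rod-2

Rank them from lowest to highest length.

rod-3 < rod-10 < rod-6 < rod-9 < rod-5 < rod-7 < rod-1 < rod-4 < rod-2 < rod-13 < rod-14

Nothing is placed below rod-3, so it is least; from there rod-3 < rod-10; rod-10 < rod-6; rod-6 < rod-9; rod-9 < rod-5; rod-5 < rod-7; rod-7 < rod-1; rod-1 < rod-4; rod-4 < rod-2; rod-2 < rod-13; rod-13 < rod-14, each given directly.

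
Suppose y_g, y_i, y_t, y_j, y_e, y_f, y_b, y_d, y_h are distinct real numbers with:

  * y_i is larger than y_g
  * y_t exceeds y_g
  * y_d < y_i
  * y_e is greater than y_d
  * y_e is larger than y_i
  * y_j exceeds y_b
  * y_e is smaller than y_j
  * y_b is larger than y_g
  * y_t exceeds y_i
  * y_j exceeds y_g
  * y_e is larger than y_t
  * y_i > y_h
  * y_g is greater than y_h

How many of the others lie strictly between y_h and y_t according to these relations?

The relations place y_h below y_t. An element lies strictly between them when it is forced above y_h and also forced below y_t.
Above y_h: {y_g, y_b, y_i, y_e, y_j}. Below y_t: {y_g, y_d, y_i}.
Intersection: {y_g, y_i} — 2.

2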